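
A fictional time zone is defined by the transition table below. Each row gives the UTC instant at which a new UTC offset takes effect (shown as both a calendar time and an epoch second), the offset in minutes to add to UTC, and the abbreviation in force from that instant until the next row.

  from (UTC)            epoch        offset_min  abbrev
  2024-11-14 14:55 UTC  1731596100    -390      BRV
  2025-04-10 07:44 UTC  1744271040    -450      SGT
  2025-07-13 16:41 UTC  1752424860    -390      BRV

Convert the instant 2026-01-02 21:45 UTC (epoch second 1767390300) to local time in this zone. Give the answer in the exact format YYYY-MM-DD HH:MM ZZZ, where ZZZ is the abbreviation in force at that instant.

Query: 2026-01-02 21:45 UTC
Rule 3/3 (BRV, -06:30): 2025-07-13 16:41 UTC ≤ query < +∞
21·60 + 45 - 390 = 915 min
915 = 0·1440 + 915; 915 = 15·60 + 15 → 15:15, same day
→ 2026-01-02 15:15 BRV

2026-01-02 15:15 BRV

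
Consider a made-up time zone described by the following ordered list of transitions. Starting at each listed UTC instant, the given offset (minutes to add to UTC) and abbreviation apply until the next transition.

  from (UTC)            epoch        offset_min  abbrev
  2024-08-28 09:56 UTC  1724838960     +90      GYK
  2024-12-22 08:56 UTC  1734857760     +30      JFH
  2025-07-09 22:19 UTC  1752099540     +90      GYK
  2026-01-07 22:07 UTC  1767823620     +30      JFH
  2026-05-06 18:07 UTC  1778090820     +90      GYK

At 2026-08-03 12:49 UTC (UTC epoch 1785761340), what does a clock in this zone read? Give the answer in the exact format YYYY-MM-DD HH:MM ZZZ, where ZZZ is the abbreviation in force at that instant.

2026-08-03 14:19 GYK

Query: 2026-08-03 12:49 UTC
Rule 5/5 (GYK, +01:30): 2026-05-06 18:07 UTC ≤ query < +∞
12·60 + 49 + 90 = 859 min
859 = 0·1440 + 859; 859 = 14·60 + 19 → 14:19, same day
→ 2026-08-03 14:19 GYK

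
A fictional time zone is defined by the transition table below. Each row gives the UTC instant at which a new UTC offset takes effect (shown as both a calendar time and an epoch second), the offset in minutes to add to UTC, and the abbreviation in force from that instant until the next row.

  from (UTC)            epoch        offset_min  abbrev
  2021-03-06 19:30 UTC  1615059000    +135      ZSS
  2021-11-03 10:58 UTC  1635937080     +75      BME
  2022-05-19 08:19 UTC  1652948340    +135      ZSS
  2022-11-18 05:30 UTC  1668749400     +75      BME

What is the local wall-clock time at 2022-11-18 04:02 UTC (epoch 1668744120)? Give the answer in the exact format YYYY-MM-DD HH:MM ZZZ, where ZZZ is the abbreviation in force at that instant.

2022-11-18 06:17 ZSS

Query: 2022-11-18 04:02 UTC
Rule 3/4 (ZSS, +02:15): 2022-05-19 08:19 UTC ≤ query < 2022-11-18 05:30 UTC
4·60 + 2 + 135 = 377 min
377 = 0·1440 + 377; 377 = 6·60 + 17 → 06:17, same day
→ 2022-11-18 06:17 ZSS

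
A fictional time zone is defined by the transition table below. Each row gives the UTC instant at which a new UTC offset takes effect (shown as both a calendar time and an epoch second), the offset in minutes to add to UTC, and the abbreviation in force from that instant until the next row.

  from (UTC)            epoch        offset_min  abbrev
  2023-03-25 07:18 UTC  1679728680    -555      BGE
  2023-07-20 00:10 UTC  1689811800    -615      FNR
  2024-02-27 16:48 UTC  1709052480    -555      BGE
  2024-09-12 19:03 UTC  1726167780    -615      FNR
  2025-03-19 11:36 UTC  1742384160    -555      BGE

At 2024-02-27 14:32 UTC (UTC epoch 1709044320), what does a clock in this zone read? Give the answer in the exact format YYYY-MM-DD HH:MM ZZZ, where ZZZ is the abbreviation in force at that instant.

Query: 2024-02-27 14:32 UTC
Rule 2/5 (FNR, -10:15): 2023-07-20 00:10 UTC ≤ query < 2024-02-27 16:48 UTC
14·60 + 32 - 615 = 257 min
257 = 0·1440 + 257; 257 = 4·60 + 17 → 04:17, same day
→ 2024-02-27 04:17 FNR

2024-02-27 04:17 FNR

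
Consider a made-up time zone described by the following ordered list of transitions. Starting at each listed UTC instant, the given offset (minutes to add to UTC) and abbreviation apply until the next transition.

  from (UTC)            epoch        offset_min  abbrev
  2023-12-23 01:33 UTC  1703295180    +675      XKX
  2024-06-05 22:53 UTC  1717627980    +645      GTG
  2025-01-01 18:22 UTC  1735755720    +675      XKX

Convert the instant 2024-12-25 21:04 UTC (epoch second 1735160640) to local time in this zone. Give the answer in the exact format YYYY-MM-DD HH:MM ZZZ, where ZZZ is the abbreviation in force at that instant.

Query: 2024-12-25 21:04 UTC
Rule 2/3 (GTG, +10:45): 2024-06-05 22:53 UTC ≤ query < 2025-01-01 18:22 UTC
21·60 + 4 + 645 = 1909 min
1909 = 1·1440 + 469; 469 = 7·60 + 49 → 07:49, 2024-12-25 + 1 day = 2024-12-26
→ 2024-12-26 07:49 GTG

2024-12-26 07:49 GTG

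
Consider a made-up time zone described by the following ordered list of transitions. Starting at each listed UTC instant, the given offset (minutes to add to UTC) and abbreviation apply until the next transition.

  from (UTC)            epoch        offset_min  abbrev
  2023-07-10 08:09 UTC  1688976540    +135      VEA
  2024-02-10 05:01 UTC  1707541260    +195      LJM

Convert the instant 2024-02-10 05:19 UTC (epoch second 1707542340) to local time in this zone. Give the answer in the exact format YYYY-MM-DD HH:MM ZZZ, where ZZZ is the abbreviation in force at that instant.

Query: 2024-02-10 05:19 UTC
Rule 2/2 (LJM, +03:15): 2024-02-10 05:01 UTC ≤ query < +∞
5·60 + 19 + 195 = 514 min
514 = 0·1440 + 514; 514 = 8·60 + 34 → 08:34, same day
→ 2024-02-10 08:34 LJM

2024-02-10 08:34 LJM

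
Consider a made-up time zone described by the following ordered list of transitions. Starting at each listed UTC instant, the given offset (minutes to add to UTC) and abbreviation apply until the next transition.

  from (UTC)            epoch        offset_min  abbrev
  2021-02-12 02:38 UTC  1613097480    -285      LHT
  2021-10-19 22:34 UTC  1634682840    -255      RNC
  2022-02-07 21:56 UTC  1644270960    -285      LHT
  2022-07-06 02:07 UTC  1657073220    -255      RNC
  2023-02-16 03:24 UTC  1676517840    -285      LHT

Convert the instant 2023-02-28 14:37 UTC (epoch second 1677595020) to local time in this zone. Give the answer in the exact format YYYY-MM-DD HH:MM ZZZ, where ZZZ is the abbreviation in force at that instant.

Query: 2023-02-28 14:37 UTC
Rule 5/5 (LHT, -04:45): 2023-02-16 03:24 UTC ≤ query < +∞
14·60 + 37 - 285 = 592 min
592 = 0·1440 + 592; 592 = 9·60 + 52 → 09:52, same day
→ 2023-02-28 09:52 LHT

2023-02-28 09:52 LHT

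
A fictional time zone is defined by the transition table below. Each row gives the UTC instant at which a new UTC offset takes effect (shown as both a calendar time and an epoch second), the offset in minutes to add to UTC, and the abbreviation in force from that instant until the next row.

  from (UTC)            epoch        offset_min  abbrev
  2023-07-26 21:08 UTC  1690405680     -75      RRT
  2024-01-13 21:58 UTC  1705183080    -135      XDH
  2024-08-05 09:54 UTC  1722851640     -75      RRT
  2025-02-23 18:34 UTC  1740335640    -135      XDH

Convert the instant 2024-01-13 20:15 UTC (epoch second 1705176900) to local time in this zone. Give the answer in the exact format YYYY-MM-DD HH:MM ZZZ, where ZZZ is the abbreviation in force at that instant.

Query: 2024-01-13 20:15 UTC
Rule 1/4 (RRT, -01:15): 2023-07-26 21:08 UTC ≤ query < 2024-01-13 21:58 UTC
20·60 + 15 - 75 = 1140 min
1140 = 0·1440 + 1140; 1140 = 19·60 + 0 → 19:00, same day
→ 2024-01-13 19:00 RRT

2024-01-13 19:00 RRT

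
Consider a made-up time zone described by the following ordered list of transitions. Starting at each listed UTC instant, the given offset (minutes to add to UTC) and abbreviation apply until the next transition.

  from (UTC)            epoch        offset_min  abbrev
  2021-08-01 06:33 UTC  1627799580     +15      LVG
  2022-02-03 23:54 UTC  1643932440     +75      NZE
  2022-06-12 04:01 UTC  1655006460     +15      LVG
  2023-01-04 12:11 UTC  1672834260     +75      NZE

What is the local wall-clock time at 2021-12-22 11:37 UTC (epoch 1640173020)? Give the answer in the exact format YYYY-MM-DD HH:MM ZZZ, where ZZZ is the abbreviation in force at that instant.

2021-12-22 11:52 LVG

Query: 2021-12-22 11:37 UTC
Rule 1/4 (LVG, +00:15): 2021-08-01 06:33 UTC ≤ query < 2022-02-03 23:54 UTC
11·60 + 37 + 15 = 712 min
712 = 0·1440 + 712; 712 = 11·60 + 52 → 11:52, same day
→ 2021-12-22 11:52 LVG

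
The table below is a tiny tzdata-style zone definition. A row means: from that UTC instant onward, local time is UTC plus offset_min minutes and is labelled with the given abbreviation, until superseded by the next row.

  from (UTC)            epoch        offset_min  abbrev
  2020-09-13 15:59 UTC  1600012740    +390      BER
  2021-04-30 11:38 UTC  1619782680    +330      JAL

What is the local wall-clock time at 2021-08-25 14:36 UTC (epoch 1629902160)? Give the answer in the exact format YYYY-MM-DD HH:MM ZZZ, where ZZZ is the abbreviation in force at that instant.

2021-08-25 20:06 JAL

Query: 2021-08-25 14:36 UTC
Rule 2/2 (JAL, +05:30): 2021-04-30 11:38 UTC ≤ query < +∞
14·60 + 36 + 330 = 1206 min
1206 = 0·1440 + 1206; 1206 = 20·60 + 6 → 20:06, same day
→ 2021-08-25 20:06 JAL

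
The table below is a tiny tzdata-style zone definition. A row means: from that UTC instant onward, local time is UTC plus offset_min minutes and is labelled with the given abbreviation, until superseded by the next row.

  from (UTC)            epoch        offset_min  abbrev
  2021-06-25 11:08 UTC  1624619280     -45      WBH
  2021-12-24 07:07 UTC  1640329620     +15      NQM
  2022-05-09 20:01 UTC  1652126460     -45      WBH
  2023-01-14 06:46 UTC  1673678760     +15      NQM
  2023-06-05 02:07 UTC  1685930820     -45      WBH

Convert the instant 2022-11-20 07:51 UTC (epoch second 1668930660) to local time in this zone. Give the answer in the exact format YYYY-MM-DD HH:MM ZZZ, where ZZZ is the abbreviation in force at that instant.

Query: 2022-11-20 07:51 UTC
Rule 3/5 (WBH, -00:45): 2022-05-09 20:01 UTC ≤ query < 2023-01-14 06:46 UTC
7·60 + 51 - 45 = 426 min
426 = 0·1440 + 426; 426 = 7·60 + 6 → 07:06, same day
→ 2022-11-20 07:06 WBH

2022-11-20 07:06 WBH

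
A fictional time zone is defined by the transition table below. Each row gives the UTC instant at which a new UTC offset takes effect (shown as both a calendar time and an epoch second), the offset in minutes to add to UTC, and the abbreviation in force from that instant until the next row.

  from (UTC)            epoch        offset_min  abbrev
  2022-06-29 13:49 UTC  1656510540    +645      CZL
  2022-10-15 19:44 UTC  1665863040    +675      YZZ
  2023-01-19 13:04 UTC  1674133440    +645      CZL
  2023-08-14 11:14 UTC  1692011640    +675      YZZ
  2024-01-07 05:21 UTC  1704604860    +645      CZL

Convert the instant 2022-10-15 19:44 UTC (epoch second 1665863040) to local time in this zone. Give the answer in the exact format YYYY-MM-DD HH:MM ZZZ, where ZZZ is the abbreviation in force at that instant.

2022-10-16 06:59 YZZ

Query: 2022-10-15 19:44 UTC
Rule 2/5 (YZZ, +11:15): 2022-10-15 19:44 UTC ≤ query < 2023-01-19 13:04 UTC
19·60 + 44 + 675 = 1859 min
1859 = 1·1440 + 419; 419 = 6·60 + 59 → 06:59, 2022-10-15 + 1 day = 2022-10-16
→ 2022-10-16 06:59 YZZ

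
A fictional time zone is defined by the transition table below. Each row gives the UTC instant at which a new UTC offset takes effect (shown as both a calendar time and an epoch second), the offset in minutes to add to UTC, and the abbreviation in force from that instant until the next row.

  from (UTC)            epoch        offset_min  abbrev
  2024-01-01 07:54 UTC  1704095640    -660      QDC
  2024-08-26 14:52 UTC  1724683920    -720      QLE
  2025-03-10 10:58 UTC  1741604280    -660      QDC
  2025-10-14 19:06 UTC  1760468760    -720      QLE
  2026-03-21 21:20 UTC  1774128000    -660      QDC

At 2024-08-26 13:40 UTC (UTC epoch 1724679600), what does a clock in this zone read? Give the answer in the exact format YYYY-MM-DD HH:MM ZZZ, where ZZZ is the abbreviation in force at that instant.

Query: 2024-08-26 13:40 UTC
Rule 1/5 (QDC, -11:00): 2024-01-01 07:54 UTC ≤ query < 2024-08-26 14:52 UTC
13·60 + 40 - 660 = 160 min
160 = 0·1440 + 160; 160 = 2·60 + 40 → 02:40, same day
→ 2024-08-26 02:40 QDC

2024-08-26 02:40 QDC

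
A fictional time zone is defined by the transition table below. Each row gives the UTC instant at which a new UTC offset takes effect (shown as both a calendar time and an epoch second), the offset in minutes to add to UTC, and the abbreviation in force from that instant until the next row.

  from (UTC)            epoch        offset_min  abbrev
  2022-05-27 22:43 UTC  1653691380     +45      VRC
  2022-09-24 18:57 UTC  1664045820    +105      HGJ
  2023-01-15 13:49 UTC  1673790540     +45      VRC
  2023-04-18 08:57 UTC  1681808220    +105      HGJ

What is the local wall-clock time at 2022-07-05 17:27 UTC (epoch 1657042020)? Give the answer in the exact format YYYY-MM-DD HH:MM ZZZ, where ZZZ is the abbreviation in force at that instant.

Query: 2022-07-05 17:27 UTC
Rule 1/4 (VRC, +00:45): 2022-05-27 22:43 UTC ≤ query < 2022-09-24 18:57 UTC
17·60 + 27 + 45 = 1092 min
1092 = 0·1440 + 1092; 1092 = 18·60 + 12 → 18:12, same day
→ 2022-07-05 18:12 VRC

2022-07-05 18:12 VRC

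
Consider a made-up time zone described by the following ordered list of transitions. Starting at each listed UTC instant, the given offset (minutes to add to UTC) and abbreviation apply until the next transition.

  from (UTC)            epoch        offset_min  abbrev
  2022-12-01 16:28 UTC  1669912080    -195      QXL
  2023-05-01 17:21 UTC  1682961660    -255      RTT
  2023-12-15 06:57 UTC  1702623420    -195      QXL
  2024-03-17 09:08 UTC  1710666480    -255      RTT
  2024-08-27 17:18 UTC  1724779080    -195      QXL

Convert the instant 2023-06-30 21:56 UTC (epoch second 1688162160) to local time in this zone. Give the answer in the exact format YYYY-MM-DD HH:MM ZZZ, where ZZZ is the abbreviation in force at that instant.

Query: 2023-06-30 21:56 UTC
Rule 2/5 (RTT, -04:15): 2023-05-01 17:21 UTC ≤ query < 2023-12-15 06:57 UTC
21·60 + 56 - 255 = 1061 min
1061 = 0·1440 + 1061; 1061 = 17·60 + 41 → 17:41, same day
→ 2023-06-30 17:41 RTT

2023-06-30 17:41 RTT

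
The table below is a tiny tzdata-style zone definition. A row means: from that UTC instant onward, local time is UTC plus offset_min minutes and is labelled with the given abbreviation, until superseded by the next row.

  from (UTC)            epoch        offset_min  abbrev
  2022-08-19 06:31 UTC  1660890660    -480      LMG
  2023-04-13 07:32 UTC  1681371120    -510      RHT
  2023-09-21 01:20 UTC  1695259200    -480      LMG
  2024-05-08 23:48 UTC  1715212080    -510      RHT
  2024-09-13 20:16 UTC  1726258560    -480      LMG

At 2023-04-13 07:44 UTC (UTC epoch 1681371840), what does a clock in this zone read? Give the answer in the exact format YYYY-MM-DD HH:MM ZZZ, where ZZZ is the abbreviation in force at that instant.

Query: 2023-04-13 07:44 UTC
Rule 2/5 (RHT, -08:30): 2023-04-13 07:32 UTC ≤ query < 2023-09-21 01:20 UTC
7·60 + 44 - 510 = -46 min
-46 = -1·1440 + 1394; 1394 = 23·60 + 14 → 23:14, 2023-04-13 - 1 day = 2023-04-12
→ 2023-04-12 23:14 RHT

2023-04-12 23:14 RHT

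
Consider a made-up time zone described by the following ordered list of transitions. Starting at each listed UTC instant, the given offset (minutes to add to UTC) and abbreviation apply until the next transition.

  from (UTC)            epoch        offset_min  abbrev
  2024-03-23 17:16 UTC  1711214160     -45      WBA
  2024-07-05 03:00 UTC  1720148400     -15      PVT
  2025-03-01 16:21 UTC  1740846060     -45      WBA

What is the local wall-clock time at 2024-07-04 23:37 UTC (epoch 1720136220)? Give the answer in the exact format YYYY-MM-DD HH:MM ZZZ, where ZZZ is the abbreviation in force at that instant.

Query: 2024-07-04 23:37 UTC
Rule 1/3 (WBA, -00:45): 2024-03-23 17:16 UTC ≤ query < 2024-07-05 03:00 UTC
23·60 + 37 - 45 = 1372 min
1372 = 0·1440 + 1372; 1372 = 22·60 + 52 → 22:52, same day
→ 2024-07-04 22:52 WBA

2024-07-04 22:52 WBA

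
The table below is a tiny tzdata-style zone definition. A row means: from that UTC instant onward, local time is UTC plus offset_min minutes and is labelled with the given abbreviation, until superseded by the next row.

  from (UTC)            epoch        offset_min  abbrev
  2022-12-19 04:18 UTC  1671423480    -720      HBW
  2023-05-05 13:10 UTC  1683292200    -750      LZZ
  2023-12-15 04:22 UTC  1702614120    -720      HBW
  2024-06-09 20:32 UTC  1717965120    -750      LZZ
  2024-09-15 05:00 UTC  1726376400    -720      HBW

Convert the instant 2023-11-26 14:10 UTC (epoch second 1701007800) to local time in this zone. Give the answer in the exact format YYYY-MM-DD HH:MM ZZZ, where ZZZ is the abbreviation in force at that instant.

2023-11-26 01:40 LZZ

Query: 2023-11-26 14:10 UTC
Rule 2/5 (LZZ, -12:30): 2023-05-05 13:10 UTC ≤ query < 2023-12-15 04:22 UTC
14·60 + 10 - 750 = 100 min
100 = 0·1440 + 100; 100 = 1·60 + 40 → 01:40, same day
→ 2023-11-26 01:40 LZZ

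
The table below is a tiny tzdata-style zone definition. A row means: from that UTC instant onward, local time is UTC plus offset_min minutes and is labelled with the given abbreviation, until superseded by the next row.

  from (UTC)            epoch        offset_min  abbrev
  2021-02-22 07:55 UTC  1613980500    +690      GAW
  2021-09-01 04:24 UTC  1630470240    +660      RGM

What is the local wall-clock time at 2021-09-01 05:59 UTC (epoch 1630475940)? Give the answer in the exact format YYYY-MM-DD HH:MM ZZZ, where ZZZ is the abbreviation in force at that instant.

Query: 2021-09-01 05:59 UTC
Rule 2/2 (RGM, +11:00): 2021-09-01 04:24 UTC ≤ query < +∞
5·60 + 59 + 660 = 1019 min
1019 = 0·1440 + 1019; 1019 = 16·60 + 59 → 16:59, same day
→ 2021-09-01 16:59 RGM

2021-09-01 16:59 RGM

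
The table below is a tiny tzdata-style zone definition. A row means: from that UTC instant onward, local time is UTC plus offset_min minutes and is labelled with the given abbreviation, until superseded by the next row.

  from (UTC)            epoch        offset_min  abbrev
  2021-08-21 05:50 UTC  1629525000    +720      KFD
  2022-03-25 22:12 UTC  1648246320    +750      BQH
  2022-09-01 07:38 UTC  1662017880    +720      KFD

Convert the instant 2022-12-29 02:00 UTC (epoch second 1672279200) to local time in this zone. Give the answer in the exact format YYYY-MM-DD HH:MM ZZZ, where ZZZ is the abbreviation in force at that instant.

2022-12-29 14:00 KFD

Query: 2022-12-29 02:00 UTC
Rule 3/3 (KFD, +12:00): 2022-09-01 07:38 UTC ≤ query < +∞
2·60 + 0 + 720 = 840 min
840 = 0·1440 + 840; 840 = 14·60 + 0 → 14:00, same day
→ 2022-12-29 14:00 KFD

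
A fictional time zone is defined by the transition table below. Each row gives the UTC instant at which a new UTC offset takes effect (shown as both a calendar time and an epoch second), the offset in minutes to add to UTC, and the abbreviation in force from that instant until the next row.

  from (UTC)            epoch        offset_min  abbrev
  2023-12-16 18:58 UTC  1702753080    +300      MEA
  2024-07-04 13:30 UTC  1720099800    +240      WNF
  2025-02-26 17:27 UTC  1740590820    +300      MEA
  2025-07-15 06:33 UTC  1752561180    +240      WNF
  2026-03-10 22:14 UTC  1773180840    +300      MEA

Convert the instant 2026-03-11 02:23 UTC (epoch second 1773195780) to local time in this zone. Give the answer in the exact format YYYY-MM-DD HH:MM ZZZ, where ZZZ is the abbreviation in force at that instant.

Query: 2026-03-11 02:23 UTC
Rule 5/5 (MEA, +05:00): 2026-03-10 22:14 UTC ≤ query < +∞
2·60 + 23 + 300 = 443 min
443 = 0·1440 + 443; 443 = 7·60 + 23 → 07:23, same day
→ 2026-03-11 07:23 MEA

2026-03-11 07:23 MEA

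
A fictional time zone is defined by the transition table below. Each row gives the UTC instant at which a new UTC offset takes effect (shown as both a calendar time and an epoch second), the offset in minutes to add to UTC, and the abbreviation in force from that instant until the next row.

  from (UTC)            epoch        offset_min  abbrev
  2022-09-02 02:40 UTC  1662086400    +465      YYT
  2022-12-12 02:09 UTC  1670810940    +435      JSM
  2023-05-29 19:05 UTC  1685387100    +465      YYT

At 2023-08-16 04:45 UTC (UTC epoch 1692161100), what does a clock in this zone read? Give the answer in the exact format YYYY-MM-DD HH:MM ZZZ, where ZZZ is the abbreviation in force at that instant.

Query: 2023-08-16 04:45 UTC
Rule 3/3 (YYT, +07:45): 2023-05-29 19:05 UTC ≤ query < +∞
4·60 + 45 + 465 = 750 min
750 = 0·1440 + 750; 750 = 12·60 + 30 → 12:30, same day
→ 2023-08-16 12:30 YYT

2023-08-16 12:30 YYT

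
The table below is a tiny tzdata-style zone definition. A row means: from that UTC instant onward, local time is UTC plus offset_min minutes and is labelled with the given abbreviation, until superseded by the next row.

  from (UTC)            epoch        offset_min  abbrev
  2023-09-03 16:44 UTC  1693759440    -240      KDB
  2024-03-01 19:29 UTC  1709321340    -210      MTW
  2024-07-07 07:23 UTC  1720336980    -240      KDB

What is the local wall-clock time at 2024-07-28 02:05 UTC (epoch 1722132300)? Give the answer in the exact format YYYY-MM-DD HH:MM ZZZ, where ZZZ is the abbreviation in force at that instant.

2024-07-27 22:05 KDB

Query: 2024-07-28 02:05 UTC
Rule 3/3 (KDB, -04:00): 2024-07-07 07:23 UTC ≤ query < +∞
2·60 + 5 - 240 = -115 min
-115 = -1·1440 + 1325; 1325 = 22·60 + 5 → 22:05, 2024-07-28 - 1 day = 2024-07-27
→ 2024-07-27 22:05 KDB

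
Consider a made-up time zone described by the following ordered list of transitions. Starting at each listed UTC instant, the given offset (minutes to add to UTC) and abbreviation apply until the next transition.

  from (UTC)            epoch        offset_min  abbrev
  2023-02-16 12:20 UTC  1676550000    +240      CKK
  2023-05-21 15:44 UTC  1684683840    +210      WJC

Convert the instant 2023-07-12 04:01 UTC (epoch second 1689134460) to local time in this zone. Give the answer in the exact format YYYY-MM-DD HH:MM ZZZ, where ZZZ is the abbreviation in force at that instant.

Query: 2023-07-12 04:01 UTC
Rule 2/2 (WJC, +03:30): 2023-05-21 15:44 UTC ≤ query < +∞
4·60 + 1 + 210 = 451 min
451 = 0·1440 + 451; 451 = 7·60 + 31 → 07:31, same day
→ 2023-07-12 07:31 WJC

2023-07-12 07:31 WJC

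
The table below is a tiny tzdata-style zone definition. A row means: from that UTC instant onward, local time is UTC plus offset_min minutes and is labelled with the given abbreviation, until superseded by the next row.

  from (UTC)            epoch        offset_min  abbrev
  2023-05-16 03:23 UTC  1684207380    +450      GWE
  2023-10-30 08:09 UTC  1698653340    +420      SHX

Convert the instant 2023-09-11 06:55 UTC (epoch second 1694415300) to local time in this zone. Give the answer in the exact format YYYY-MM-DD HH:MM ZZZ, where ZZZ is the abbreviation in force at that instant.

Query: 2023-09-11 06:55 UTC
Rule 1/2 (GWE, +07:30): 2023-05-16 03:23 UTC ≤ query < 2023-10-30 08:09 UTC
6·60 + 55 + 450 = 865 min
865 = 0·1440 + 865; 865 = 14·60 + 25 → 14:25, same day
→ 2023-09-11 14:25 GWE

2023-09-11 14:25 GWE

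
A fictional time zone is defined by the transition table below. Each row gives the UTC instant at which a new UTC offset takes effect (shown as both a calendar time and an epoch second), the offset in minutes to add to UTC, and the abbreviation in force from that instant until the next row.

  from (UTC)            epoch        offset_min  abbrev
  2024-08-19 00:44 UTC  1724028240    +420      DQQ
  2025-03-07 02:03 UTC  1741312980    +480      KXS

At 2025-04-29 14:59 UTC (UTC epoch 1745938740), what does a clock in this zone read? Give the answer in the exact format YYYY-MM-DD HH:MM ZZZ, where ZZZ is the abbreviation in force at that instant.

2025-04-29 22:59 KXS

Query: 2025-04-29 14:59 UTC
Rule 2/2 (KXS, +08:00): 2025-03-07 02:03 UTC ≤ query < +∞
14·60 + 59 + 480 = 1379 min
1379 = 0·1440 + 1379; 1379 = 22·60 + 59 → 22:59, same day
→ 2025-04-29 22:59 KXS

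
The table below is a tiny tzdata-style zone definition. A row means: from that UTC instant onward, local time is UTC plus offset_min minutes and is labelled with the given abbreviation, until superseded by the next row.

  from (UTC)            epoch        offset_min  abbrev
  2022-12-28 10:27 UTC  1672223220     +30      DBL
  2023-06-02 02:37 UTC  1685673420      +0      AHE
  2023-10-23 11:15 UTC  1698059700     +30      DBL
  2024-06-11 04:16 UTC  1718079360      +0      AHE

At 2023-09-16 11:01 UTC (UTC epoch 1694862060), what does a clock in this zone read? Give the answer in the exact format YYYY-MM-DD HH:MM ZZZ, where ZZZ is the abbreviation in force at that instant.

2023-09-16 11:01 AHE

Query: 2023-09-16 11:01 UTC
Rule 2/4 (AHE, +00:00): 2023-06-02 02:37 UTC ≤ query < 2023-10-23 11:15 UTC
11·60 + 1 + 0 = 661 min
661 = 0·1440 + 661; 661 = 11·60 + 1 → 11:01, same day
→ 2023-09-16 11:01 AHE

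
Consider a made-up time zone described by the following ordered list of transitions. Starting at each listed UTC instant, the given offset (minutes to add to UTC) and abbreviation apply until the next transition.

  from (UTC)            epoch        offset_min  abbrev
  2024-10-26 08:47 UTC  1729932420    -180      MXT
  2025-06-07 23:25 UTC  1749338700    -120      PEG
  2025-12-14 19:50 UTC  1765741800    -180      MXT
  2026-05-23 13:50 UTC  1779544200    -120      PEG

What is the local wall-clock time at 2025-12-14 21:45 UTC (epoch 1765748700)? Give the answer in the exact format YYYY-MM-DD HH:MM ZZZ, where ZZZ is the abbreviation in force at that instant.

Query: 2025-12-14 21:45 UTC
Rule 3/4 (MXT, -03:00): 2025-12-14 19:50 UTC ≤ query < 2026-05-23 13:50 UTC
21·60 + 45 - 180 = 1125 min
1125 = 0·1440 + 1125; 1125 = 18·60 + 45 → 18:45, same day
→ 2025-12-14 18:45 MXT

2025-12-14 18:45 MXT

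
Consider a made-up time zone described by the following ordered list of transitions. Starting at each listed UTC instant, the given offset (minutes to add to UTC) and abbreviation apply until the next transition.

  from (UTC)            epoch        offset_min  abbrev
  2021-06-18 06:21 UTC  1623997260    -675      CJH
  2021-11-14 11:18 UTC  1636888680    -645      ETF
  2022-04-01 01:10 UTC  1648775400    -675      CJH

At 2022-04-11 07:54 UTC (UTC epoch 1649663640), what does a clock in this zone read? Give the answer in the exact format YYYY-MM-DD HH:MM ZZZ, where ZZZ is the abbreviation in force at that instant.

Query: 2022-04-11 07:54 UTC
Rule 3/3 (CJH, -11:15): 2022-04-01 01:10 UTC ≤ query < +∞
7·60 + 54 - 675 = -201 min
-201 = -1·1440 + 1239; 1239 = 20·60 + 39 → 20:39, 2022-04-11 - 1 day = 2022-04-10
→ 2022-04-10 20:39 CJH

2022-04-10 20:39 CJH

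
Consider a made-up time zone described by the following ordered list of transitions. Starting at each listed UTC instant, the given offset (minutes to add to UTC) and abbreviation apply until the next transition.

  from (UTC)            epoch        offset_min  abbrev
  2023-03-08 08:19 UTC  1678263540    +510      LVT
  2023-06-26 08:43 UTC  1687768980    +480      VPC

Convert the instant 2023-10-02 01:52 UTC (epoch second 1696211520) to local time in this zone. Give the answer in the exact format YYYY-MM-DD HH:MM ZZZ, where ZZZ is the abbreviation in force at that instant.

2023-10-02 09:52 VPC

Query: 2023-10-02 01:52 UTC
Rule 2/2 (VPC, +08:00): 2023-06-26 08:43 UTC ≤ query < +∞
1·60 + 52 + 480 = 592 min
592 = 0·1440 + 592; 592 = 9·60 + 52 → 09:52, same day
→ 2023-10-02 09:52 VPC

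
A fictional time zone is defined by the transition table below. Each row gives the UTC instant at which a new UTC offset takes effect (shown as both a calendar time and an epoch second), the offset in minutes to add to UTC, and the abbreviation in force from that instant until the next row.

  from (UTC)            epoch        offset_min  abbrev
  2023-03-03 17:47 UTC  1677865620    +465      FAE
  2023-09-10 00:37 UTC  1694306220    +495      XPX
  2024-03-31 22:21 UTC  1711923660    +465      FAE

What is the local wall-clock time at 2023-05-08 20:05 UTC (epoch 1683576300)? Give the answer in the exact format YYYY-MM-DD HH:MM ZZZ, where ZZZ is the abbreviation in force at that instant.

Query: 2023-05-08 20:05 UTC
Rule 1/3 (FAE, +07:45): 2023-03-03 17:47 UTC ≤ query < 2023-09-10 00:37 UTC
20·60 + 5 + 465 = 1670 min
1670 = 1·1440 + 230; 230 = 3·60 + 50 → 03:50, 2023-05-08 + 1 day = 2023-05-09
→ 2023-05-09 03:50 FAE

2023-05-09 03:50 FAE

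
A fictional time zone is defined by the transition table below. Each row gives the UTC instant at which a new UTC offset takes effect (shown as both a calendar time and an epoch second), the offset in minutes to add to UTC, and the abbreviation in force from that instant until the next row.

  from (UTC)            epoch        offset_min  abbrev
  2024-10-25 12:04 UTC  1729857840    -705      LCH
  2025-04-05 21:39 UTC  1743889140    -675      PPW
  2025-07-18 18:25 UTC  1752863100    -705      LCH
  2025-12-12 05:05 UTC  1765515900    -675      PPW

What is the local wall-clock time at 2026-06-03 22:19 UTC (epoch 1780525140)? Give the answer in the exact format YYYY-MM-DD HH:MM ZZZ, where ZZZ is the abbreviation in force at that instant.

2026-06-03 11:04 PPW

Query: 2026-06-03 22:19 UTC
Rule 4/4 (PPW, -11:15): 2025-12-12 05:05 UTC ≤ query < +∞
22·60 + 19 - 675 = 664 min
664 = 0·1440 + 664; 664 = 11·60 + 4 → 11:04, same day
→ 2026-06-03 11:04 PPW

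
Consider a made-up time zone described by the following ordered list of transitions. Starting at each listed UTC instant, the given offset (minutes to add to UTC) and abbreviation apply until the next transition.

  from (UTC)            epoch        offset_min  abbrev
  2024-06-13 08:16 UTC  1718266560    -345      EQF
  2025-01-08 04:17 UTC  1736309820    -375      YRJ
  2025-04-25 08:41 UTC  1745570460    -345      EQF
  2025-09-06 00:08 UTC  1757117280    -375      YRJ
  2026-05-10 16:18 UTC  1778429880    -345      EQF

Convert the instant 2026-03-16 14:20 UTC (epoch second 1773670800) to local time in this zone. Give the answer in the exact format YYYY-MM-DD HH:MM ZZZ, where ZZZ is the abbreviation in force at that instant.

2026-03-16 08:05 YRJ

Query: 2026-03-16 14:20 UTC
Rule 4/5 (YRJ, -06:15): 2025-09-06 00:08 UTC ≤ query < 2026-05-10 16:18 UTC
14·60 + 20 - 375 = 485 min
485 = 0·1440 + 485; 485 = 8·60 + 5 → 08:05, same day
→ 2026-03-16 08:05 YRJ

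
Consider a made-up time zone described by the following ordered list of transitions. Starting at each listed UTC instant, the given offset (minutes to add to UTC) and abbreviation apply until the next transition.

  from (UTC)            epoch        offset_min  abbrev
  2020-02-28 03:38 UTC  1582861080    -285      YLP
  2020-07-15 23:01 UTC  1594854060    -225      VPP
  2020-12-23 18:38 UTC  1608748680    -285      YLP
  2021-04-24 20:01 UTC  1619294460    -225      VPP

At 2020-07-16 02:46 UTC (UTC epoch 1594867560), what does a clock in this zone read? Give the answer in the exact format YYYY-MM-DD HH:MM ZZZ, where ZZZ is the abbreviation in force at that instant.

2020-07-15 23:01 VPP

Query: 2020-07-16 02:46 UTC
Rule 2/4 (VPP, -03:45): 2020-07-15 23:01 UTC ≤ query < 2020-12-23 18:38 UTC
2·60 + 46 - 225 = -59 min
-59 = -1·1440 + 1381; 1381 = 23·60 + 1 → 23:01, 2020-07-16 - 1 day = 2020-07-15
→ 2020-07-15 23:01 VPP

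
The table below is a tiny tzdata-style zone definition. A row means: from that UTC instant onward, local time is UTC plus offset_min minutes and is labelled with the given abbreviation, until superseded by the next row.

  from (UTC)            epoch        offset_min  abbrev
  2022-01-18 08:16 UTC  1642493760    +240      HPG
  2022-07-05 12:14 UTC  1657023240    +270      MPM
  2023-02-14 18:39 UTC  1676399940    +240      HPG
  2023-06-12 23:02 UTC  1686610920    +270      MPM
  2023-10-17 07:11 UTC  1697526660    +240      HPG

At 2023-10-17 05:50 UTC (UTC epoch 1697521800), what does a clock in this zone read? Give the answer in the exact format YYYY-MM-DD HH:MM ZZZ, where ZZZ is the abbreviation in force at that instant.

2023-10-17 10:20 MPM

Query: 2023-10-17 05:50 UTC
Rule 4/5 (MPM, +04:30): 2023-06-12 23:02 UTC ≤ query < 2023-10-17 07:11 UTC
5·60 + 50 + 270 = 620 min
620 = 0·1440 + 620; 620 = 10·60 + 20 → 10:20, same day
→ 2023-10-17 10:20 MPM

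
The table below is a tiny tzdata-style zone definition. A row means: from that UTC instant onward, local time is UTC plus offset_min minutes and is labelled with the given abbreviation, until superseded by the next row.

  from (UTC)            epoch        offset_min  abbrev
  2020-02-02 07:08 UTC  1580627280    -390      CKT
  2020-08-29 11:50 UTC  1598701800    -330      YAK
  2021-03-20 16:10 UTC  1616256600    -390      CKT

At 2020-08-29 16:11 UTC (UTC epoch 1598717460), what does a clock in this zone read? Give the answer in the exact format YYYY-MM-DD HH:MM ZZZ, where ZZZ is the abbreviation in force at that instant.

2020-08-29 10:41 YAK

Query: 2020-08-29 16:11 UTC
Rule 2/3 (YAK, -05:30): 2020-08-29 11:50 UTC ≤ query < 2021-03-20 16:10 UTC
16·60 + 11 - 330 = 641 min
641 = 0·1440 + 641; 641 = 10·60 + 41 → 10:41, same day
→ 2020-08-29 10:41 YAK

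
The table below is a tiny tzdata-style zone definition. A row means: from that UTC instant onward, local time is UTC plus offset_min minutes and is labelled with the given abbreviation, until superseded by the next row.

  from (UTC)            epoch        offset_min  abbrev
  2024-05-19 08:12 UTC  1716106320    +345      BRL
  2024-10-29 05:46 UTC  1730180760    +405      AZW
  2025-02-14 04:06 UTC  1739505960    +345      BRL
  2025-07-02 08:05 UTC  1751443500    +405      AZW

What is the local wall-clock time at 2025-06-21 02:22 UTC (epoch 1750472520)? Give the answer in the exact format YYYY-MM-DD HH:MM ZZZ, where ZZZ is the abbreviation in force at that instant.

2025-06-21 08:07 BRL

Query: 2025-06-21 02:22 UTC
Rule 3/4 (BRL, +05:45): 2025-02-14 04:06 UTC ≤ query < 2025-07-02 08:05 UTC
2·60 + 22 + 345 = 487 min
487 = 0·1440 + 487; 487 = 8·60 + 7 → 08:07, same day
→ 2025-06-21 08:07 BRL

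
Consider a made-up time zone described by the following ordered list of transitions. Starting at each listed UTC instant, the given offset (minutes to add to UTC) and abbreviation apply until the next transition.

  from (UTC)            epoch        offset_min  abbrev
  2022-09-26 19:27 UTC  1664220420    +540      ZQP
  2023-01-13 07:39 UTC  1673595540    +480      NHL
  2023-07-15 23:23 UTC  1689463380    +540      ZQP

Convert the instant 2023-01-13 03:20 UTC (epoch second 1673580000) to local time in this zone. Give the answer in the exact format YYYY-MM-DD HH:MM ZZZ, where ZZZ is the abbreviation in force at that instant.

2023-01-13 12:20 ZQP

Query: 2023-01-13 03:20 UTC
Rule 1/3 (ZQP, +09:00): 2022-09-26 19:27 UTC ≤ query < 2023-01-13 07:39 UTC
3·60 + 20 + 540 = 740 min
740 = 0·1440 + 740; 740 = 12·60 + 20 → 12:20, same day
→ 2023-01-13 12:20 ZQP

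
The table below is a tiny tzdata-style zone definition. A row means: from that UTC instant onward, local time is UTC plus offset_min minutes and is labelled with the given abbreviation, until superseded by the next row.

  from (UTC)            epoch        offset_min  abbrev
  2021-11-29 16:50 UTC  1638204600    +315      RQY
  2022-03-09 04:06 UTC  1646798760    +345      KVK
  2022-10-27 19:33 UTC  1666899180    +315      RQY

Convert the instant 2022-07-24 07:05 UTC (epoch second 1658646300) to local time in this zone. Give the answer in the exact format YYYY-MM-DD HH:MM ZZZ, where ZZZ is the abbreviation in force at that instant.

2022-07-24 12:50 KVK

Query: 2022-07-24 07:05 UTC
Rule 2/3 (KVK, +05:45): 2022-03-09 04:06 UTC ≤ query < 2022-10-27 19:33 UTC
7·60 + 5 + 345 = 770 min
770 = 0·1440 + 770; 770 = 12·60 + 50 → 12:50, same day
→ 2022-07-24 12:50 KVK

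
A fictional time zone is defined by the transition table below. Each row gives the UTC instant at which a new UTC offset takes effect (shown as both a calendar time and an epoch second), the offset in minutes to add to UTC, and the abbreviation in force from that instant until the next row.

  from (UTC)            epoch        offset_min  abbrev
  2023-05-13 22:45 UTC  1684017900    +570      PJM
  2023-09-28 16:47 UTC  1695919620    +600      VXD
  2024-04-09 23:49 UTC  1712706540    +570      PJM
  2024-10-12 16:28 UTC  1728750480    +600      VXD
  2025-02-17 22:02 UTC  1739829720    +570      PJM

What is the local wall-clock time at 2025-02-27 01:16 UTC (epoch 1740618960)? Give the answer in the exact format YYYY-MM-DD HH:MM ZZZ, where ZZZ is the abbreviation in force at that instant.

Query: 2025-02-27 01:16 UTC
Rule 5/5 (PJM, +09:30): 2025-02-17 22:02 UTC ≤ query < +∞
1·60 + 16 + 570 = 646 min
646 = 0·1440 + 646; 646 = 10·60 + 46 → 10:46, same day
→ 2025-02-27 10:46 PJM

2025-02-27 10:46 PJM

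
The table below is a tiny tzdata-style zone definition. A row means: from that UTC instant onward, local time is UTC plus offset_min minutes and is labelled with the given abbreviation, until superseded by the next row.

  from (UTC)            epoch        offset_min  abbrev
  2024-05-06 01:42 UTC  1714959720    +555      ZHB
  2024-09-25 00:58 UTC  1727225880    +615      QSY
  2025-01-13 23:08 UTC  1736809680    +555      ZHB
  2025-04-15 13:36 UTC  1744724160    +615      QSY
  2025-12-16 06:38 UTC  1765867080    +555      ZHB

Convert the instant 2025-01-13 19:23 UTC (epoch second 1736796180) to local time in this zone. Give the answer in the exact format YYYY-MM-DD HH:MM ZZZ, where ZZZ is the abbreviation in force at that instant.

Query: 2025-01-13 19:23 UTC
Rule 2/5 (QSY, +10:15): 2024-09-25 00:58 UTC ≤ query < 2025-01-13 23:08 UTC
19·60 + 23 + 615 = 1778 min
1778 = 1·1440 + 338; 338 = 5·60 + 38 → 05:38, 2025-01-13 + 1 day = 2025-01-14
→ 2025-01-14 05:38 QSY

2025-01-14 05:38 QSY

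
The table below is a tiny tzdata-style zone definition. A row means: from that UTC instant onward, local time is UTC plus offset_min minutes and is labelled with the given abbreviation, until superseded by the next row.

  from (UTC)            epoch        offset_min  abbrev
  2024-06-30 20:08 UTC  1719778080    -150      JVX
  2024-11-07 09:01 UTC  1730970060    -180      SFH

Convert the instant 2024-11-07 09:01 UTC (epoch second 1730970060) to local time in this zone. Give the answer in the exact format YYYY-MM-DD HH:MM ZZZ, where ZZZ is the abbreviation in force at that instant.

Query: 2024-11-07 09:01 UTC
Rule 2/2 (SFH, -03:00): 2024-11-07 09:01 UTC ≤ query < +∞
9·60 + 1 - 180 = 361 min
361 = 0·1440 + 361; 361 = 6·60 + 1 → 06:01, same day
→ 2024-11-07 06:01 SFH

2024-11-07 06:01 SFH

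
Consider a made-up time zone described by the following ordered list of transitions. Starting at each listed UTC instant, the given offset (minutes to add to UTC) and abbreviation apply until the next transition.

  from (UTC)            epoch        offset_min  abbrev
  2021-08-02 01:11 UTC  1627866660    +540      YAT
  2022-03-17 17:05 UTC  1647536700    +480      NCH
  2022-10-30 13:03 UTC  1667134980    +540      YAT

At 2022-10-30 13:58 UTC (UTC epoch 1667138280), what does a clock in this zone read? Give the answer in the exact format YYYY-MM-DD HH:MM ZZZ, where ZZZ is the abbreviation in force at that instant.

Query: 2022-10-30 13:58 UTC
Rule 3/3 (YAT, +09:00): 2022-10-30 13:03 UTC ≤ query < +∞
13·60 + 58 + 540 = 1378 min
1378 = 0·1440 + 1378; 1378 = 22·60 + 58 → 22:58, same day
→ 2022-10-30 22:58 YAT

2022-10-30 22:58 YAT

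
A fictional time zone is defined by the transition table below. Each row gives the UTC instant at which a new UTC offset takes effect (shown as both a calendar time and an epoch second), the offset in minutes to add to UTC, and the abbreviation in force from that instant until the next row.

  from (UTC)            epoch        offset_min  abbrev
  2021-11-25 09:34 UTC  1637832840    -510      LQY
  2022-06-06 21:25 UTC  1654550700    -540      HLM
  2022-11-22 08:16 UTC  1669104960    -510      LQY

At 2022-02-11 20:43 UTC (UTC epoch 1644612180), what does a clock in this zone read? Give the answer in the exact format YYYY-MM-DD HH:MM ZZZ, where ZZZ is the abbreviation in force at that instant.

Query: 2022-02-11 20:43 UTC
Rule 1/3 (LQY, -08:30): 2021-11-25 09:34 UTC ≤ query < 2022-06-06 21:25 UTC
20·60 + 43 - 510 = 733 min
733 = 0·1440 + 733; 733 = 12·60 + 13 → 12:13, same day
→ 2022-02-11 12:13 LQY

2022-02-11 12:13 LQY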